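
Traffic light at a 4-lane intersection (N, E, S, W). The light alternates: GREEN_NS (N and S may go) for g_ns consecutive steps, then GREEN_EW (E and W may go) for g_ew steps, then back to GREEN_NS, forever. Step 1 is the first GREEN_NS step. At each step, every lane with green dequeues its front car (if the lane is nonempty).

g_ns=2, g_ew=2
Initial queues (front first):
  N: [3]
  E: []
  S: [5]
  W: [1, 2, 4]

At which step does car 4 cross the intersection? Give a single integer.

Step 1 [NS]: N:car3-GO,E:wait,S:car5-GO,W:wait | queues: N=0 E=0 S=0 W=3
Step 2 [NS]: N:empty,E:wait,S:empty,W:wait | queues: N=0 E=0 S=0 W=3
Step 3 [EW]: N:wait,E:empty,S:wait,W:car1-GO | queues: N=0 E=0 S=0 W=2
Step 4 [EW]: N:wait,E:empty,S:wait,W:car2-GO | queues: N=0 E=0 S=0 W=1
Step 5 [NS]: N:empty,E:wait,S:empty,W:wait | queues: N=0 E=0 S=0 W=1
Step 6 [NS]: N:empty,E:wait,S:empty,W:wait | queues: N=0 E=0 S=0 W=1
Step 7 [EW]: N:wait,E:empty,S:wait,W:car4-GO | queues: N=0 E=0 S=0 W=0
Car 4 crosses at step 7

7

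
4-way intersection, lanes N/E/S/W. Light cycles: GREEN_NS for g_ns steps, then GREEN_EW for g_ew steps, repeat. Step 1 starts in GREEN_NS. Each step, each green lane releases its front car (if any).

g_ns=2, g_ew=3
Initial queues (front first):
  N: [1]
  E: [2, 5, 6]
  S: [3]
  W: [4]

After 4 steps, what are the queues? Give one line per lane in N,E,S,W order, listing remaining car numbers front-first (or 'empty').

Step 1 [NS]: N:car1-GO,E:wait,S:car3-GO,W:wait | queues: N=0 E=3 S=0 W=1
Step 2 [NS]: N:empty,E:wait,S:empty,W:wait | queues: N=0 E=3 S=0 W=1
Step 3 [EW]: N:wait,E:car2-GO,S:wait,W:car4-GO | queues: N=0 E=2 S=0 W=0
Step 4 [EW]: N:wait,E:car5-GO,S:wait,W:empty | queues: N=0 E=1 S=0 W=0

N: empty
E: 6
S: empty
W: empty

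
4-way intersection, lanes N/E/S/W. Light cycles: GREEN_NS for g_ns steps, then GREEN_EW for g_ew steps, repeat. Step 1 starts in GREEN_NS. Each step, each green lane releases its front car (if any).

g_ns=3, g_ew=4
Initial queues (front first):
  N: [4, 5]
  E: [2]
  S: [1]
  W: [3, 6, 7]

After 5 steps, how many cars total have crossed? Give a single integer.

Step 1 [NS]: N:car4-GO,E:wait,S:car1-GO,W:wait | queues: N=1 E=1 S=0 W=3
Step 2 [NS]: N:car5-GO,E:wait,S:empty,W:wait | queues: N=0 E=1 S=0 W=3
Step 3 [NS]: N:empty,E:wait,S:empty,W:wait | queues: N=0 E=1 S=0 W=3
Step 4 [EW]: N:wait,E:car2-GO,S:wait,W:car3-GO | queues: N=0 E=0 S=0 W=2
Step 5 [EW]: N:wait,E:empty,S:wait,W:car6-GO | queues: N=0 E=0 S=0 W=1
Cars crossed by step 5: 6

Answer: 6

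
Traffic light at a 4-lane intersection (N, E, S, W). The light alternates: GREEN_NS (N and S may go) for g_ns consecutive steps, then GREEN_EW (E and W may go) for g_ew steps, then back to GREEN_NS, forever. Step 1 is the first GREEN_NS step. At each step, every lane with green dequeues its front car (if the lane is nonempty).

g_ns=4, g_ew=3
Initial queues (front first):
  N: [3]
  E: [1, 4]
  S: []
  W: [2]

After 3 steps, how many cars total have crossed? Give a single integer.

Step 1 [NS]: N:car3-GO,E:wait,S:empty,W:wait | queues: N=0 E=2 S=0 W=1
Step 2 [NS]: N:empty,E:wait,S:empty,W:wait | queues: N=0 E=2 S=0 W=1
Step 3 [NS]: N:empty,E:wait,S:empty,W:wait | queues: N=0 E=2 S=0 W=1
Cars crossed by step 3: 1

Answer: 1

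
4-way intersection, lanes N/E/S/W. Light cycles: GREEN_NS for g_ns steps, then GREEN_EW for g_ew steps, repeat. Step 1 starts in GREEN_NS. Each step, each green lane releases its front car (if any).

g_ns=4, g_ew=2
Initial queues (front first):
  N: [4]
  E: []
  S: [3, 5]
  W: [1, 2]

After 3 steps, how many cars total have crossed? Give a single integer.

Step 1 [NS]: N:car4-GO,E:wait,S:car3-GO,W:wait | queues: N=0 E=0 S=1 W=2
Step 2 [NS]: N:empty,E:wait,S:car5-GO,W:wait | queues: N=0 E=0 S=0 W=2
Step 3 [NS]: N:empty,E:wait,S:empty,W:wait | queues: N=0 E=0 S=0 W=2
Cars crossed by step 3: 3

Answer: 3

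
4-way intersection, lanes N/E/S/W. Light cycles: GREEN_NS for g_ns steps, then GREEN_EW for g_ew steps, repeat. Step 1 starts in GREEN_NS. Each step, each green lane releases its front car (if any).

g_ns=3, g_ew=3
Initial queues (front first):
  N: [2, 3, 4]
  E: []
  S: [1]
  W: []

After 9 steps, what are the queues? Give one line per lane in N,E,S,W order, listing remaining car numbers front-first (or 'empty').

Step 1 [NS]: N:car2-GO,E:wait,S:car1-GO,W:wait | queues: N=2 E=0 S=0 W=0
Step 2 [NS]: N:car3-GO,E:wait,S:empty,W:wait | queues: N=1 E=0 S=0 W=0
Step 3 [NS]: N:car4-GO,E:wait,S:empty,W:wait | queues: N=0 E=0 S=0 W=0

N: empty
E: empty
S: empty
W: empty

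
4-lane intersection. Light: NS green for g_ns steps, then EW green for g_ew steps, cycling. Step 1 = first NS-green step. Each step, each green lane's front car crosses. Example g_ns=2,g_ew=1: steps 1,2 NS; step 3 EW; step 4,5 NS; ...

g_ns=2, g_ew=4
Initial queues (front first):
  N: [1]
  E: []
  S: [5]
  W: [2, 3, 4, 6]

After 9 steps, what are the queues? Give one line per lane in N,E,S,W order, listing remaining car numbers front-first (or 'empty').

Step 1 [NS]: N:car1-GO,E:wait,S:car5-GO,W:wait | queues: N=0 E=0 S=0 W=4
Step 2 [NS]: N:empty,E:wait,S:empty,W:wait | queues: N=0 E=0 S=0 W=4
Step 3 [EW]: N:wait,E:empty,S:wait,W:car2-GO | queues: N=0 E=0 S=0 W=3
Step 4 [EW]: N:wait,E:empty,S:wait,W:car3-GO | queues: N=0 E=0 S=0 W=2
Step 5 [EW]: N:wait,E:empty,S:wait,W:car4-GO | queues: N=0 E=0 S=0 W=1
Step 6 [EW]: N:wait,E:empty,S:wait,W:car6-GO | queues: N=0 E=0 S=0 W=0

N: empty
E: empty
S: empty
W: empty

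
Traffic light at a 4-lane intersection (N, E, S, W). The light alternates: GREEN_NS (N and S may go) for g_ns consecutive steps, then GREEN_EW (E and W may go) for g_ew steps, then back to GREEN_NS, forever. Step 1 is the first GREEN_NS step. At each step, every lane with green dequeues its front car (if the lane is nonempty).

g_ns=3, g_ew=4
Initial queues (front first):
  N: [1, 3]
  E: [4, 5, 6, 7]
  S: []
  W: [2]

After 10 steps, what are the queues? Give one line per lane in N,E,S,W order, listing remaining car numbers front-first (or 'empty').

Step 1 [NS]: N:car1-GO,E:wait,S:empty,W:wait | queues: N=1 E=4 S=0 W=1
Step 2 [NS]: N:car3-GO,E:wait,S:empty,W:wait | queues: N=0 E=4 S=0 W=1
Step 3 [NS]: N:empty,E:wait,S:empty,W:wait | queues: N=0 E=4 S=0 W=1
Step 4 [EW]: N:wait,E:car4-GO,S:wait,W:car2-GO | queues: N=0 E=3 S=0 W=0
Step 5 [EW]: N:wait,E:car5-GO,S:wait,W:empty | queues: N=0 E=2 S=0 W=0
Step 6 [EW]: N:wait,E:car6-GO,S:wait,W:empty | queues: N=0 E=1 S=0 W=0
Step 7 [EW]: N:wait,E:car7-GO,S:wait,W:empty | queues: N=0 E=0 S=0 W=0

N: empty
E: empty
S: empty
W: empty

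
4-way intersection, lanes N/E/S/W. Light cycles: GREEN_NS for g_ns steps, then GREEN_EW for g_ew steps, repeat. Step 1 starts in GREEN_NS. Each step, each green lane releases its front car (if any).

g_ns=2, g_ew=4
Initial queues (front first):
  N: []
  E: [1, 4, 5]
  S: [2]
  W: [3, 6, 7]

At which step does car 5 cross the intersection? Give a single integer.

Step 1 [NS]: N:empty,E:wait,S:car2-GO,W:wait | queues: N=0 E=3 S=0 W=3
Step 2 [NS]: N:empty,E:wait,S:empty,W:wait | queues: N=0 E=3 S=0 W=3
Step 3 [EW]: N:wait,E:car1-GO,S:wait,W:car3-GO | queues: N=0 E=2 S=0 W=2
Step 4 [EW]: N:wait,E:car4-GO,S:wait,W:car6-GO | queues: N=0 E=1 S=0 W=1
Step 5 [EW]: N:wait,E:car5-GO,S:wait,W:car7-GO | queues: N=0 E=0 S=0 W=0
Car 5 crosses at step 5

5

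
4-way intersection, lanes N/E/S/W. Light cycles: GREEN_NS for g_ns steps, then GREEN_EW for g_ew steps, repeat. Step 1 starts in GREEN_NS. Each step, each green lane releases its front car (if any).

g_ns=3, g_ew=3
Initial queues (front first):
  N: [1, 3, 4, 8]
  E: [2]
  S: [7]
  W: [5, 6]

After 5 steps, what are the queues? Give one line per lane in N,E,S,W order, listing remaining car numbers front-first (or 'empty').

Step 1 [NS]: N:car1-GO,E:wait,S:car7-GO,W:wait | queues: N=3 E=1 S=0 W=2
Step 2 [NS]: N:car3-GO,E:wait,S:empty,W:wait | queues: N=2 E=1 S=0 W=2
Step 3 [NS]: N:car4-GO,E:wait,S:empty,W:wait | queues: N=1 E=1 S=0 W=2
Step 4 [EW]: N:wait,E:car2-GO,S:wait,W:car5-GO | queues: N=1 E=0 S=0 W=1
Step 5 [EW]: N:wait,E:empty,S:wait,W:car6-GO | queues: N=1 E=0 S=0 W=0

N: 8
E: empty
S: empty
W: empty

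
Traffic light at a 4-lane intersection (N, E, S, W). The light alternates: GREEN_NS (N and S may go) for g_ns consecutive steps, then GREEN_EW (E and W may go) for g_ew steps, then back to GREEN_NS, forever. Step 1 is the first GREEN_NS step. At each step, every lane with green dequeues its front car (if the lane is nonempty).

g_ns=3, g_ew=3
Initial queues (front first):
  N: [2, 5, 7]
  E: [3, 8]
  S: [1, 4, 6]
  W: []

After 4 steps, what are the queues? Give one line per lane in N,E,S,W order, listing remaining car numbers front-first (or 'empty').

Step 1 [NS]: N:car2-GO,E:wait,S:car1-GO,W:wait | queues: N=2 E=2 S=2 W=0
Step 2 [NS]: N:car5-GO,E:wait,S:car4-GO,W:wait | queues: N=1 E=2 S=1 W=0
Step 3 [NS]: N:car7-GO,E:wait,S:car6-GO,W:wait | queues: N=0 E=2 S=0 W=0
Step 4 [EW]: N:wait,E:car3-GO,S:wait,W:empty | queues: N=0 E=1 S=0 W=0

N: empty
E: 8
S: empty
W: empty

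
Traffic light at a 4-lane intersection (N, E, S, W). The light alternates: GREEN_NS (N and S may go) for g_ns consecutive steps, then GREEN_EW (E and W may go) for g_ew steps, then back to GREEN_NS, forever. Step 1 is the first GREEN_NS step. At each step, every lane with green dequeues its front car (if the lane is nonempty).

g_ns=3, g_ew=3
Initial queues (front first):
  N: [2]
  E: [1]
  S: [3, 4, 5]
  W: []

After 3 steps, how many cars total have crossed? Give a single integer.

Answer: 4

Derivation:
Step 1 [NS]: N:car2-GO,E:wait,S:car3-GO,W:wait | queues: N=0 E=1 S=2 W=0
Step 2 [NS]: N:empty,E:wait,S:car4-GO,W:wait | queues: N=0 E=1 S=1 W=0
Step 3 [NS]: N:empty,E:wait,S:car5-GO,W:wait | queues: N=0 E=1 S=0 W=0
Cars crossed by step 3: 4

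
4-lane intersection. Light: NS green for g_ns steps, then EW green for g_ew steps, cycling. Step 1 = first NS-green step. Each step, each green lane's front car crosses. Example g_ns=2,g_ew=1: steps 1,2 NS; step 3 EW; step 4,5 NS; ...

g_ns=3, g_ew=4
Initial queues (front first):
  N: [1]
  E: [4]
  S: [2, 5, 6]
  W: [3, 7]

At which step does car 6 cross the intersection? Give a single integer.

Step 1 [NS]: N:car1-GO,E:wait,S:car2-GO,W:wait | queues: N=0 E=1 S=2 W=2
Step 2 [NS]: N:empty,E:wait,S:car5-GO,W:wait | queues: N=0 E=1 S=1 W=2
Step 3 [NS]: N:empty,E:wait,S:car6-GO,W:wait | queues: N=0 E=1 S=0 W=2
Step 4 [EW]: N:wait,E:car4-GO,S:wait,W:car3-GO | queues: N=0 E=0 S=0 W=1
Step 5 [EW]: N:wait,E:empty,S:wait,W:car7-GO | queues: N=0 E=0 S=0 W=0
Car 6 crosses at step 3

3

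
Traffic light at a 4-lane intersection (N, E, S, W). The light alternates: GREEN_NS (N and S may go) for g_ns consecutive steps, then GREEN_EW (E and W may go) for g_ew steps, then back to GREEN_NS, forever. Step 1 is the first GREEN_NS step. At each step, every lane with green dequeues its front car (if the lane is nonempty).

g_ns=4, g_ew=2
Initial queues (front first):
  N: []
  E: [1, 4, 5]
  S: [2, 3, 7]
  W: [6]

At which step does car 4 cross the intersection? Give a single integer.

Step 1 [NS]: N:empty,E:wait,S:car2-GO,W:wait | queues: N=0 E=3 S=2 W=1
Step 2 [NS]: N:empty,E:wait,S:car3-GO,W:wait | queues: N=0 E=3 S=1 W=1
Step 3 [NS]: N:empty,E:wait,S:car7-GO,W:wait | queues: N=0 E=3 S=0 W=1
Step 4 [NS]: N:empty,E:wait,S:empty,W:wait | queues: N=0 E=3 S=0 W=1
Step 5 [EW]: N:wait,E:car1-GO,S:wait,W:car6-GO | queues: N=0 E=2 S=0 W=0
Step 6 [EW]: N:wait,E:car4-GO,S:wait,W:empty | queues: N=0 E=1 S=0 W=0
Step 7 [NS]: N:empty,E:wait,S:empty,W:wait | queues: N=0 E=1 S=0 W=0
Step 8 [NS]: N:empty,E:wait,S:empty,W:wait | queues: N=0 E=1 S=0 W=0
Step 9 [NS]: N:empty,E:wait,S:empty,W:wait | queues: N=0 E=1 S=0 W=0
Step 10 [NS]: N:empty,E:wait,S:empty,W:wait | queues: N=0 E=1 S=0 W=0
Step 11 [EW]: N:wait,E:car5-GO,S:wait,W:empty | queues: N=0 E=0 S=0 W=0
Car 4 crosses at step 6

6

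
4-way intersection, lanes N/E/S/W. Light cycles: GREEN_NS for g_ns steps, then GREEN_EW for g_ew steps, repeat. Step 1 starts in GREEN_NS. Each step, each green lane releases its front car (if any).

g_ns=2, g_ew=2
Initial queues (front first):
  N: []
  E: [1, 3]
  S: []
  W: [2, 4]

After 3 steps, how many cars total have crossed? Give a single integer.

Step 1 [NS]: N:empty,E:wait,S:empty,W:wait | queues: N=0 E=2 S=0 W=2
Step 2 [NS]: N:empty,E:wait,S:empty,W:wait | queues: N=0 E=2 S=0 W=2
Step 3 [EW]: N:wait,E:car1-GO,S:wait,W:car2-GO | queues: N=0 E=1 S=0 W=1
Cars crossed by step 3: 2

Answer: 2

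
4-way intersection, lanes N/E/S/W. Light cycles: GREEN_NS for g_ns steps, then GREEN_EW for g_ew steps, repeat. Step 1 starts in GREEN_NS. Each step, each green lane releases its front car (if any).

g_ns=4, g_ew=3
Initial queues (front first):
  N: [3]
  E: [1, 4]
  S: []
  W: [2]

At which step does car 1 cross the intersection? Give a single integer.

Step 1 [NS]: N:car3-GO,E:wait,S:empty,W:wait | queues: N=0 E=2 S=0 W=1
Step 2 [NS]: N:empty,E:wait,S:empty,W:wait | queues: N=0 E=2 S=0 W=1
Step 3 [NS]: N:empty,E:wait,S:empty,W:wait | queues: N=0 E=2 S=0 W=1
Step 4 [NS]: N:empty,E:wait,S:empty,W:wait | queues: N=0 E=2 S=0 W=1
Step 5 [EW]: N:wait,E:car1-GO,S:wait,W:car2-GO | queues: N=0 E=1 S=0 W=0
Step 6 [EW]: N:wait,E:car4-GO,S:wait,W:empty | queues: N=0 E=0 S=0 W=0
Car 1 crosses at step 5

5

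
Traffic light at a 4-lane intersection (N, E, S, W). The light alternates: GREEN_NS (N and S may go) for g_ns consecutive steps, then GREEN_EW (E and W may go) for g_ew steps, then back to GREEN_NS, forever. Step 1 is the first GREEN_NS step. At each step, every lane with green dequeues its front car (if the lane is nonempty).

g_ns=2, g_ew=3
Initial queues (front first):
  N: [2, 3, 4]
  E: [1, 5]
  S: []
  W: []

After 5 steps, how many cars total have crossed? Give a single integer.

Step 1 [NS]: N:car2-GO,E:wait,S:empty,W:wait | queues: N=2 E=2 S=0 W=0
Step 2 [NS]: N:car3-GO,E:wait,S:empty,W:wait | queues: N=1 E=2 S=0 W=0
Step 3 [EW]: N:wait,E:car1-GO,S:wait,W:empty | queues: N=1 E=1 S=0 W=0
Step 4 [EW]: N:wait,E:car5-GO,S:wait,W:empty | queues: N=1 E=0 S=0 W=0
Step 5 [EW]: N:wait,E:empty,S:wait,W:empty | queues: N=1 E=0 S=0 W=0
Cars crossed by step 5: 4

Answer: 4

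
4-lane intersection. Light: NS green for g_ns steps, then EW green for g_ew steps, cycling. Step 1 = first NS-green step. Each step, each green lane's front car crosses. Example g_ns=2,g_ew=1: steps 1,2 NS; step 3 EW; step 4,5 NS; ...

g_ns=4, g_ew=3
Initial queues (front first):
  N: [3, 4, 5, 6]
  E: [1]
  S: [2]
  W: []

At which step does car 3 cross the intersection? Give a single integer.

Step 1 [NS]: N:car3-GO,E:wait,S:car2-GO,W:wait | queues: N=3 E=1 S=0 W=0
Step 2 [NS]: N:car4-GO,E:wait,S:empty,W:wait | queues: N=2 E=1 S=0 W=0
Step 3 [NS]: N:car5-GO,E:wait,S:empty,W:wait | queues: N=1 E=1 S=0 W=0
Step 4 [NS]: N:car6-GO,E:wait,S:empty,W:wait | queues: N=0 E=1 S=0 W=0
Step 5 [EW]: N:wait,E:car1-GO,S:wait,W:empty | queues: N=0 E=0 S=0 W=0
Car 3 crosses at step 1

1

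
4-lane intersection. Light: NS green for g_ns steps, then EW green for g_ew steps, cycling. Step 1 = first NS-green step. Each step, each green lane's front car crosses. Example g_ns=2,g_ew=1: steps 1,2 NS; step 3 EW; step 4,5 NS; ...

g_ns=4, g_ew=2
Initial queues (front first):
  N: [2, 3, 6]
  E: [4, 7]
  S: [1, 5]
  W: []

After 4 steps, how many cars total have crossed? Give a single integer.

Step 1 [NS]: N:car2-GO,E:wait,S:car1-GO,W:wait | queues: N=2 E=2 S=1 W=0
Step 2 [NS]: N:car3-GO,E:wait,S:car5-GO,W:wait | queues: N=1 E=2 S=0 W=0
Step 3 [NS]: N:car6-GO,E:wait,S:empty,W:wait | queues: N=0 E=2 S=0 W=0
Step 4 [NS]: N:empty,E:wait,S:empty,W:wait | queues: N=0 E=2 S=0 W=0
Cars crossed by step 4: 5

Answer: 5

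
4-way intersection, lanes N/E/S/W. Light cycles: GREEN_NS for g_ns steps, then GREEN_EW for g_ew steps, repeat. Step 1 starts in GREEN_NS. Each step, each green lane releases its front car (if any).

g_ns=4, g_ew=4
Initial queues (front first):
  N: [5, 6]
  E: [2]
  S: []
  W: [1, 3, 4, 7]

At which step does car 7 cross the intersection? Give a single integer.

Step 1 [NS]: N:car5-GO,E:wait,S:empty,W:wait | queues: N=1 E=1 S=0 W=4
Step 2 [NS]: N:car6-GO,E:wait,S:empty,W:wait | queues: N=0 E=1 S=0 W=4
Step 3 [NS]: N:empty,E:wait,S:empty,W:wait | queues: N=0 E=1 S=0 W=4
Step 4 [NS]: N:empty,E:wait,S:empty,W:wait | queues: N=0 E=1 S=0 W=4
Step 5 [EW]: N:wait,E:car2-GO,S:wait,W:car1-GO | queues: N=0 E=0 S=0 W=3
Step 6 [EW]: N:wait,E:empty,S:wait,W:car3-GO | queues: N=0 E=0 S=0 W=2
Step 7 [EW]: N:wait,E:empty,S:wait,W:car4-GO | queues: N=0 E=0 S=0 W=1
Step 8 [EW]: N:wait,E:empty,S:wait,W:car7-GO | queues: N=0 E=0 S=0 W=0
Car 7 crosses at step 8

8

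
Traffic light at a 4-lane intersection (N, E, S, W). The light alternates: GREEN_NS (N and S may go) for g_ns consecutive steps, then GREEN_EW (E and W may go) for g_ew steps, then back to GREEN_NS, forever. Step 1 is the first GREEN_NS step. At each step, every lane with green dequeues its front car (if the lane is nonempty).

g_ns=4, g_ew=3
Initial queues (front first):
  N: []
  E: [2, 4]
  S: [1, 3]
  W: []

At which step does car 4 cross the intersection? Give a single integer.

Step 1 [NS]: N:empty,E:wait,S:car1-GO,W:wait | queues: N=0 E=2 S=1 W=0
Step 2 [NS]: N:empty,E:wait,S:car3-GO,W:wait | queues: N=0 E=2 S=0 W=0
Step 3 [NS]: N:empty,E:wait,S:empty,W:wait | queues: N=0 E=2 S=0 W=0
Step 4 [NS]: N:empty,E:wait,S:empty,W:wait | queues: N=0 E=2 S=0 W=0
Step 5 [EW]: N:wait,E:car2-GO,S:wait,W:empty | queues: N=0 E=1 S=0 W=0
Step 6 [EW]: N:wait,E:car4-GO,S:wait,W:empty | queues: N=0 E=0 S=0 W=0
Car 4 crosses at step 6

6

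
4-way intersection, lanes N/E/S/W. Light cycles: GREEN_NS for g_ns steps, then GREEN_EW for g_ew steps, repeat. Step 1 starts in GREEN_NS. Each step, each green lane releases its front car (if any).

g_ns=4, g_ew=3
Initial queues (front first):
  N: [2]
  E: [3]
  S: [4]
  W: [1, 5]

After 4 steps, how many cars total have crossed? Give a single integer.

Step 1 [NS]: N:car2-GO,E:wait,S:car4-GO,W:wait | queues: N=0 E=1 S=0 W=2
Step 2 [NS]: N:empty,E:wait,S:empty,W:wait | queues: N=0 E=1 S=0 W=2
Step 3 [NS]: N:empty,E:wait,S:empty,W:wait | queues: N=0 E=1 S=0 W=2
Step 4 [NS]: N:empty,E:wait,S:empty,W:wait | queues: N=0 E=1 S=0 W=2
Cars crossed by step 4: 2

Answer: 2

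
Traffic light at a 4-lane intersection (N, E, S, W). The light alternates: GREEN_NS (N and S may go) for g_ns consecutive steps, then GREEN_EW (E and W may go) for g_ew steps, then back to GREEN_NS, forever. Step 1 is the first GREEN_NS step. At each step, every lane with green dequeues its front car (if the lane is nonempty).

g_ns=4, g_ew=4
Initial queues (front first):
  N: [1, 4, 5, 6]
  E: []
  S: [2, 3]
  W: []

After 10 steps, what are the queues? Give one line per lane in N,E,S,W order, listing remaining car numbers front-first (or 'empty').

Step 1 [NS]: N:car1-GO,E:wait,S:car2-GO,W:wait | queues: N=3 E=0 S=1 W=0
Step 2 [NS]: N:car4-GO,E:wait,S:car3-GO,W:wait | queues: N=2 E=0 S=0 W=0
Step 3 [NS]: N:car5-GO,E:wait,S:empty,W:wait | queues: N=1 E=0 S=0 W=0
Step 4 [NS]: N:car6-GO,E:wait,S:empty,W:wait | queues: N=0 E=0 S=0 W=0

N: empty
E: empty
S: empty
W: empty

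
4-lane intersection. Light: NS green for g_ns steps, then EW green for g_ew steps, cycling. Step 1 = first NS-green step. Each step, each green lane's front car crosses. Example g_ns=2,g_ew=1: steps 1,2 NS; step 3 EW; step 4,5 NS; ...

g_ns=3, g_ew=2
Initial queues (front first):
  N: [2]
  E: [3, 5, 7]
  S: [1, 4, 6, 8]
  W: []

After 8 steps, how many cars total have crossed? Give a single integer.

Answer: 7

Derivation:
Step 1 [NS]: N:car2-GO,E:wait,S:car1-GO,W:wait | queues: N=0 E=3 S=3 W=0
Step 2 [NS]: N:empty,E:wait,S:car4-GO,W:wait | queues: N=0 E=3 S=2 W=0
Step 3 [NS]: N:empty,E:wait,S:car6-GO,W:wait | queues: N=0 E=3 S=1 W=0
Step 4 [EW]: N:wait,E:car3-GO,S:wait,W:empty | queues: N=0 E=2 S=1 W=0
Step 5 [EW]: N:wait,E:car5-GO,S:wait,W:empty | queues: N=0 E=1 S=1 W=0
Step 6 [NS]: N:empty,E:wait,S:car8-GO,W:wait | queues: N=0 E=1 S=0 W=0
Step 7 [NS]: N:empty,E:wait,S:empty,W:wait | queues: N=0 E=1 S=0 W=0
Step 8 [NS]: N:empty,E:wait,S:empty,W:wait | queues: N=0 E=1 S=0 W=0
Cars crossed by step 8: 7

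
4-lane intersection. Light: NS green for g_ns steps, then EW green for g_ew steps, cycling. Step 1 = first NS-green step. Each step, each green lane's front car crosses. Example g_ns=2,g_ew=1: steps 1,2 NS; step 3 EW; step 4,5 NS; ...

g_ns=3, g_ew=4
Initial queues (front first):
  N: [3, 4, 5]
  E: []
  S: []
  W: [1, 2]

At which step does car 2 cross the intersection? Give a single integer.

Step 1 [NS]: N:car3-GO,E:wait,S:empty,W:wait | queues: N=2 E=0 S=0 W=2
Step 2 [NS]: N:car4-GO,E:wait,S:empty,W:wait | queues: N=1 E=0 S=0 W=2
Step 3 [NS]: N:car5-GO,E:wait,S:empty,W:wait | queues: N=0 E=0 S=0 W=2
Step 4 [EW]: N:wait,E:empty,S:wait,W:car1-GO | queues: N=0 E=0 S=0 W=1
Step 5 [EW]: N:wait,E:empty,S:wait,W:car2-GO | queues: N=0 E=0 S=0 W=0
Car 2 crosses at step 5

5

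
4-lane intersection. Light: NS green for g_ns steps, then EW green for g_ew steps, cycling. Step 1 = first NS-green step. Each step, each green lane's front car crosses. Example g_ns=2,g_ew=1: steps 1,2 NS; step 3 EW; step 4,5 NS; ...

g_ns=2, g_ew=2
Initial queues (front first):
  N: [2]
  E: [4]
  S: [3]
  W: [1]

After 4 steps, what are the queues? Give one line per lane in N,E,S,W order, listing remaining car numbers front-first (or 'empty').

Step 1 [NS]: N:car2-GO,E:wait,S:car3-GO,W:wait | queues: N=0 E=1 S=0 W=1
Step 2 [NS]: N:empty,E:wait,S:empty,W:wait | queues: N=0 E=1 S=0 W=1
Step 3 [EW]: N:wait,E:car4-GO,S:wait,W:car1-GO | queues: N=0 E=0 S=0 W=0

N: empty
E: empty
S: empty
W: empty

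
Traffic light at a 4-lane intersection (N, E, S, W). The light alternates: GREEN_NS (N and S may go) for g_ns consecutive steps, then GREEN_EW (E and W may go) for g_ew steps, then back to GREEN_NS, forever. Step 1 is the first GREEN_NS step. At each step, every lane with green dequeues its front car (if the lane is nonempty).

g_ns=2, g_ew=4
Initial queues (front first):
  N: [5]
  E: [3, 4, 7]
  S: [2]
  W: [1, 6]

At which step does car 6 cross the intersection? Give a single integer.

Step 1 [NS]: N:car5-GO,E:wait,S:car2-GO,W:wait | queues: N=0 E=3 S=0 W=2
Step 2 [NS]: N:empty,E:wait,S:empty,W:wait | queues: N=0 E=3 S=0 W=2
Step 3 [EW]: N:wait,E:car3-GO,S:wait,W:car1-GO | queues: N=0 E=2 S=0 W=1
Step 4 [EW]: N:wait,E:car4-GO,S:wait,W:car6-GO | queues: N=0 E=1 S=0 W=0
Step 5 [EW]: N:wait,E:car7-GO,S:wait,W:empty | queues: N=0 E=0 S=0 W=0
Car 6 crosses at step 4

4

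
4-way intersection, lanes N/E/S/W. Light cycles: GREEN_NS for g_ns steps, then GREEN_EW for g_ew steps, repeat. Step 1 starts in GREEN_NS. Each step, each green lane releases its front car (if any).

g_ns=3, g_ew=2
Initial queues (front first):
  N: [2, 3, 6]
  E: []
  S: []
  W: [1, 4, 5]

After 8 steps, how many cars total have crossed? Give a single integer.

Step 1 [NS]: N:car2-GO,E:wait,S:empty,W:wait | queues: N=2 E=0 S=0 W=3
Step 2 [NS]: N:car3-GO,E:wait,S:empty,W:wait | queues: N=1 E=0 S=0 W=3
Step 3 [NS]: N:car6-GO,E:wait,S:empty,W:wait | queues: N=0 E=0 S=0 W=3
Step 4 [EW]: N:wait,E:empty,S:wait,W:car1-GO | queues: N=0 E=0 S=0 W=2
Step 5 [EW]: N:wait,E:empty,S:wait,W:car4-GO | queues: N=0 E=0 S=0 W=1
Step 6 [NS]: N:empty,E:wait,S:empty,W:wait | queues: N=0 E=0 S=0 W=1
Step 7 [NS]: N:empty,E:wait,S:empty,W:wait | queues: N=0 E=0 S=0 W=1
Step 8 [NS]: N:empty,E:wait,S:empty,W:wait | queues: N=0 E=0 S=0 W=1
Cars crossed by step 8: 5

Answer: 5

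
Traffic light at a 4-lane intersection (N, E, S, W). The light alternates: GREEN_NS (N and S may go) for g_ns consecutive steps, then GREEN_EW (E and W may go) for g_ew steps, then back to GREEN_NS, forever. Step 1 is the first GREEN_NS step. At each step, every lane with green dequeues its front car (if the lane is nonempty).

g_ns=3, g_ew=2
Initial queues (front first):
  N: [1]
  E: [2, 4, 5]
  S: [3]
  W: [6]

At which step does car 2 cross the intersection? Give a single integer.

Step 1 [NS]: N:car1-GO,E:wait,S:car3-GO,W:wait | queues: N=0 E=3 S=0 W=1
Step 2 [NS]: N:empty,E:wait,S:empty,W:wait | queues: N=0 E=3 S=0 W=1
Step 3 [NS]: N:empty,E:wait,S:empty,W:wait | queues: N=0 E=3 S=0 W=1
Step 4 [EW]: N:wait,E:car2-GO,S:wait,W:car6-GO | queues: N=0 E=2 S=0 W=0
Step 5 [EW]: N:wait,E:car4-GO,S:wait,W:empty | queues: N=0 E=1 S=0 W=0
Step 6 [NS]: N:empty,E:wait,S:empty,W:wait | queues: N=0 E=1 S=0 W=0
Step 7 [NS]: N:empty,E:wait,S:empty,W:wait | queues: N=0 E=1 S=0 W=0
Step 8 [NS]: N:empty,E:wait,S:empty,W:wait | queues: N=0 E=1 S=0 W=0
Step 9 [EW]: N:wait,E:car5-GO,S:wait,W:empty | queues: N=0 E=0 S=0 W=0
Car 2 crosses at step 4

4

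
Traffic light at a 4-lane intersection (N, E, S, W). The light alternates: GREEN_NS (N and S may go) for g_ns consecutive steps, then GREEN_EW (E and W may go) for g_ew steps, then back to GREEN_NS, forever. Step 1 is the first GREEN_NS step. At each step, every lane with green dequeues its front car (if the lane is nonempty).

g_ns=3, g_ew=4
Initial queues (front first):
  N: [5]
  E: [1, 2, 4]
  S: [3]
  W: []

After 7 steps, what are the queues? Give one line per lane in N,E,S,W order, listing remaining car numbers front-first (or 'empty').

Step 1 [NS]: N:car5-GO,E:wait,S:car3-GO,W:wait | queues: N=0 E=3 S=0 W=0
Step 2 [NS]: N:empty,E:wait,S:empty,W:wait | queues: N=0 E=3 S=0 W=0
Step 3 [NS]: N:empty,E:wait,S:empty,W:wait | queues: N=0 E=3 S=0 W=0
Step 4 [EW]: N:wait,E:car1-GO,S:wait,W:empty | queues: N=0 E=2 S=0 W=0
Step 5 [EW]: N:wait,E:car2-GO,S:wait,W:empty | queues: N=0 E=1 S=0 W=0
Step 6 [EW]: N:wait,E:car4-GO,S:wait,W:empty | queues: N=0 E=0 S=0 W=0

N: empty
E: empty
S: empty
W: empty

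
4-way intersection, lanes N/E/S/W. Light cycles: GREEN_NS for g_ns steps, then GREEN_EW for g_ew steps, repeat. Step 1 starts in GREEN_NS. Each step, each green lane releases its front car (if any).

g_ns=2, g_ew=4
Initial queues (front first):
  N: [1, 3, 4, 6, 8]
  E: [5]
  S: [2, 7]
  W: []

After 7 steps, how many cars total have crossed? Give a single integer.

Answer: 6

Derivation:
Step 1 [NS]: N:car1-GO,E:wait,S:car2-GO,W:wait | queues: N=4 E=1 S=1 W=0
Step 2 [NS]: N:car3-GO,E:wait,S:car7-GO,W:wait | queues: N=3 E=1 S=0 W=0
Step 3 [EW]: N:wait,E:car5-GO,S:wait,W:empty | queues: N=3 E=0 S=0 W=0
Step 4 [EW]: N:wait,E:empty,S:wait,W:empty | queues: N=3 E=0 S=0 W=0
Step 5 [EW]: N:wait,E:empty,S:wait,W:empty | queues: N=3 E=0 S=0 W=0
Step 6 [EW]: N:wait,E:empty,S:wait,W:empty | queues: N=3 E=0 S=0 W=0
Step 7 [NS]: N:car4-GO,E:wait,S:empty,W:wait | queues: N=2 E=0 S=0 W=0
Cars crossed by step 7: 6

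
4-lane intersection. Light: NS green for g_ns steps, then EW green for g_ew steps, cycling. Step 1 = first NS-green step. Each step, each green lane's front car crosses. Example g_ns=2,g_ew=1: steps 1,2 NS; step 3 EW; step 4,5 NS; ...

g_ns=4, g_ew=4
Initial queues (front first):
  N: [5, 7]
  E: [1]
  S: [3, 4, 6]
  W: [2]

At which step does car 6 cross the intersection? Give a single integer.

Step 1 [NS]: N:car5-GO,E:wait,S:car3-GO,W:wait | queues: N=1 E=1 S=2 W=1
Step 2 [NS]: N:car7-GO,E:wait,S:car4-GO,W:wait | queues: N=0 E=1 S=1 W=1
Step 3 [NS]: N:empty,E:wait,S:car6-GO,W:wait | queues: N=0 E=1 S=0 W=1
Step 4 [NS]: N:empty,E:wait,S:empty,W:wait | queues: N=0 E=1 S=0 W=1
Step 5 [EW]: N:wait,E:car1-GO,S:wait,W:car2-GO | queues: N=0 E=0 S=0 W=0
Car 6 crosses at step 3

3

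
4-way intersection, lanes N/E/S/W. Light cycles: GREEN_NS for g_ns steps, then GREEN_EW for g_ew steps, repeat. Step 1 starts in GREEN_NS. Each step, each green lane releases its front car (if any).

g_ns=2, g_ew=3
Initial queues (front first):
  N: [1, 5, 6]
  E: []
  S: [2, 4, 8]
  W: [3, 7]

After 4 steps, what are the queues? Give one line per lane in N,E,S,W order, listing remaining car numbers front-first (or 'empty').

Step 1 [NS]: N:car1-GO,E:wait,S:car2-GO,W:wait | queues: N=2 E=0 S=2 W=2
Step 2 [NS]: N:car5-GO,E:wait,S:car4-GO,W:wait | queues: N=1 E=0 S=1 W=2
Step 3 [EW]: N:wait,E:empty,S:wait,W:car3-GO | queues: N=1 E=0 S=1 W=1
Step 4 [EW]: N:wait,E:empty,S:wait,W:car7-GO | queues: N=1 E=0 S=1 W=0

N: 6
E: empty
S: 8
W: empty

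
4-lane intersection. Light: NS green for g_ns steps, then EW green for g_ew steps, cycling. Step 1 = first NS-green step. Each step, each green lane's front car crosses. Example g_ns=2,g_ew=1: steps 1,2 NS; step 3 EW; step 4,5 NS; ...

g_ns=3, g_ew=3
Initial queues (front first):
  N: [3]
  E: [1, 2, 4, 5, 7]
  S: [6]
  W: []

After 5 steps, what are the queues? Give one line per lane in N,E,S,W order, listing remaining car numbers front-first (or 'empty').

Step 1 [NS]: N:car3-GO,E:wait,S:car6-GO,W:wait | queues: N=0 E=5 S=0 W=0
Step 2 [NS]: N:empty,E:wait,S:empty,W:wait | queues: N=0 E=5 S=0 W=0
Step 3 [NS]: N:empty,E:wait,S:empty,W:wait | queues: N=0 E=5 S=0 W=0
Step 4 [EW]: N:wait,E:car1-GO,S:wait,W:empty | queues: N=0 E=4 S=0 W=0
Step 5 [EW]: N:wait,E:car2-GO,S:wait,W:empty | queues: N=0 E=3 S=0 W=0

N: empty
E: 4 5 7
S: empty
W: empty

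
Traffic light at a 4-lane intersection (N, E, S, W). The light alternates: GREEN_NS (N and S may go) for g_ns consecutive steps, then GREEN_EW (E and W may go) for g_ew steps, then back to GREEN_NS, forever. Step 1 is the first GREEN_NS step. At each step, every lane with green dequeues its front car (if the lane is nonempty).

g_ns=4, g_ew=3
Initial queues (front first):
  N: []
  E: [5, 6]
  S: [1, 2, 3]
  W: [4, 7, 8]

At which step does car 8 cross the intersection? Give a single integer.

Step 1 [NS]: N:empty,E:wait,S:car1-GO,W:wait | queues: N=0 E=2 S=2 W=3
Step 2 [NS]: N:empty,E:wait,S:car2-GO,W:wait | queues: N=0 E=2 S=1 W=3
Step 3 [NS]: N:empty,E:wait,S:car3-GO,W:wait | queues: N=0 E=2 S=0 W=3
Step 4 [NS]: N:empty,E:wait,S:empty,W:wait | queues: N=0 E=2 S=0 W=3
Step 5 [EW]: N:wait,E:car5-GO,S:wait,W:car4-GO | queues: N=0 E=1 S=0 W=2
Step 6 [EW]: N:wait,E:car6-GO,S:wait,W:car7-GO | queues: N=0 E=0 S=0 W=1
Step 7 [EW]: N:wait,E:empty,S:wait,W:car8-GO | queues: N=0 E=0 S=0 W=0
Car 8 crosses at step 7

7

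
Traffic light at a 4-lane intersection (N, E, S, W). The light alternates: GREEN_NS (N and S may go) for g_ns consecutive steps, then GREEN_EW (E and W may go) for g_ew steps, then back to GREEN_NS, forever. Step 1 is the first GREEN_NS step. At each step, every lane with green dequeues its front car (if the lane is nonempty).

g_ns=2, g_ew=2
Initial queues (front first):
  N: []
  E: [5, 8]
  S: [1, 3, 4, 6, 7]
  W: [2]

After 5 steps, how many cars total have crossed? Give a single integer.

Step 1 [NS]: N:empty,E:wait,S:car1-GO,W:wait | queues: N=0 E=2 S=4 W=1
Step 2 [NS]: N:empty,E:wait,S:car3-GO,W:wait | queues: N=0 E=2 S=3 W=1
Step 3 [EW]: N:wait,E:car5-GO,S:wait,W:car2-GO | queues: N=0 E=1 S=3 W=0
Step 4 [EW]: N:wait,E:car8-GO,S:wait,W:empty | queues: N=0 E=0 S=3 W=0
Step 5 [NS]: N:empty,E:wait,S:car4-GO,W:wait | queues: N=0 E=0 S=2 W=0
Cars crossed by step 5: 6

Answer: 6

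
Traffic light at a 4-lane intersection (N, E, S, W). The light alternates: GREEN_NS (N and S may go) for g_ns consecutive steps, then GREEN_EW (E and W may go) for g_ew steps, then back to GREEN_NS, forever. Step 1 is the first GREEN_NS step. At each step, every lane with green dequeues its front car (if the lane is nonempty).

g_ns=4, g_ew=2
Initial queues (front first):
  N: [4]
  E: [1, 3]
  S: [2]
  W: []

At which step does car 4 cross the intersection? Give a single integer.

Step 1 [NS]: N:car4-GO,E:wait,S:car2-GO,W:wait | queues: N=0 E=2 S=0 W=0
Step 2 [NS]: N:empty,E:wait,S:empty,W:wait | queues: N=0 E=2 S=0 W=0
Step 3 [NS]: N:empty,E:wait,S:empty,W:wait | queues: N=0 E=2 S=0 W=0
Step 4 [NS]: N:empty,E:wait,S:empty,W:wait | queues: N=0 E=2 S=0 W=0
Step 5 [EW]: N:wait,E:car1-GO,S:wait,W:empty | queues: N=0 E=1 S=0 W=0
Step 6 [EW]: N:wait,E:car3-GO,S:wait,W:empty | queues: N=0 E=0 S=0 W=0
Car 4 crosses at step 1

1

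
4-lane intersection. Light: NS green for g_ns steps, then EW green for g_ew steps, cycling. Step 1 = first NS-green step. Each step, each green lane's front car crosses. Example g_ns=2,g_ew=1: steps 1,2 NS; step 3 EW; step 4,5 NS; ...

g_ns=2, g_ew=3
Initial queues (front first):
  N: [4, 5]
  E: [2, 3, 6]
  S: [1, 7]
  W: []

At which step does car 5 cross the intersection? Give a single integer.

Step 1 [NS]: N:car4-GO,E:wait,S:car1-GO,W:wait | queues: N=1 E=3 S=1 W=0
Step 2 [NS]: N:car5-GO,E:wait,S:car7-GO,W:wait | queues: N=0 E=3 S=0 W=0
Step 3 [EW]: N:wait,E:car2-GO,S:wait,W:empty | queues: N=0 E=2 S=0 W=0
Step 4 [EW]: N:wait,E:car3-GO,S:wait,W:empty | queues: N=0 E=1 S=0 W=0
Step 5 [EW]: N:wait,E:car6-GO,S:wait,W:empty | queues: N=0 E=0 S=0 W=0
Car 5 crosses at step 2

2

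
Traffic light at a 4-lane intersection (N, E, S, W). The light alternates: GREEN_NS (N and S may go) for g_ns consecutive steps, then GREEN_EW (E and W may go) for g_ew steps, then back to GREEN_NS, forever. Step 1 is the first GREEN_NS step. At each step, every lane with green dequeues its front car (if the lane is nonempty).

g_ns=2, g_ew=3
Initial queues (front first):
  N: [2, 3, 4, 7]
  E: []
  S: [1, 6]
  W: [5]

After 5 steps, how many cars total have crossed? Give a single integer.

Step 1 [NS]: N:car2-GO,E:wait,S:car1-GO,W:wait | queues: N=3 E=0 S=1 W=1
Step 2 [NS]: N:car3-GO,E:wait,S:car6-GO,W:wait | queues: N=2 E=0 S=0 W=1
Step 3 [EW]: N:wait,E:empty,S:wait,W:car5-GO | queues: N=2 E=0 S=0 W=0
Step 4 [EW]: N:wait,E:empty,S:wait,W:empty | queues: N=2 E=0 S=0 W=0
Step 5 [EW]: N:wait,E:empty,S:wait,W:empty | queues: N=2 E=0 S=0 W=0
Cars crossed by step 5: 5

Answer: 5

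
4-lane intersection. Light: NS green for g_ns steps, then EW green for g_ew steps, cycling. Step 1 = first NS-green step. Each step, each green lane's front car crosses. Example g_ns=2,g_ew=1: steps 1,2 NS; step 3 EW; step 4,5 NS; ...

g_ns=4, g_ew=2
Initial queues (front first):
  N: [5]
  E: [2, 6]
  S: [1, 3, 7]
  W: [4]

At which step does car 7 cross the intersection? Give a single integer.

Step 1 [NS]: N:car5-GO,E:wait,S:car1-GO,W:wait | queues: N=0 E=2 S=2 W=1
Step 2 [NS]: N:empty,E:wait,S:car3-GO,W:wait | queues: N=0 E=2 S=1 W=1
Step 3 [NS]: N:empty,E:wait,S:car7-GO,W:wait | queues: N=0 E=2 S=0 W=1
Step 4 [NS]: N:empty,E:wait,S:empty,W:wait | queues: N=0 E=2 S=0 W=1
Step 5 [EW]: N:wait,E:car2-GO,S:wait,W:car4-GO | queues: N=0 E=1 S=0 W=0
Step 6 [EW]: N:wait,E:car6-GO,S:wait,W:empty | queues: N=0 E=0 S=0 W=0
Car 7 crosses at step 3

3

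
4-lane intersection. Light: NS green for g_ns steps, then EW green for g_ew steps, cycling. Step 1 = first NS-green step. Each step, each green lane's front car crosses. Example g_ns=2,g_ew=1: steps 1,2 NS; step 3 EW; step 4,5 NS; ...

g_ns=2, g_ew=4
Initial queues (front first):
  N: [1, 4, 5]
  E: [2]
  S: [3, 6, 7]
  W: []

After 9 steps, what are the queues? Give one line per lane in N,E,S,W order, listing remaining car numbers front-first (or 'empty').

Step 1 [NS]: N:car1-GO,E:wait,S:car3-GO,W:wait | queues: N=2 E=1 S=2 W=0
Step 2 [NS]: N:car4-GO,E:wait,S:car6-GO,W:wait | queues: N=1 E=1 S=1 W=0
Step 3 [EW]: N:wait,E:car2-GO,S:wait,W:empty | queues: N=1 E=0 S=1 W=0
Step 4 [EW]: N:wait,E:empty,S:wait,W:empty | queues: N=1 E=0 S=1 W=0
Step 5 [EW]: N:wait,E:empty,S:wait,W:empty | queues: N=1 E=0 S=1 W=0
Step 6 [EW]: N:wait,E:empty,S:wait,W:empty | queues: N=1 E=0 S=1 W=0
Step 7 [NS]: N:car5-GO,E:wait,S:car7-GO,W:wait | queues: N=0 E=0 S=0 W=0

N: empty
E: empty
S: empty
W: empty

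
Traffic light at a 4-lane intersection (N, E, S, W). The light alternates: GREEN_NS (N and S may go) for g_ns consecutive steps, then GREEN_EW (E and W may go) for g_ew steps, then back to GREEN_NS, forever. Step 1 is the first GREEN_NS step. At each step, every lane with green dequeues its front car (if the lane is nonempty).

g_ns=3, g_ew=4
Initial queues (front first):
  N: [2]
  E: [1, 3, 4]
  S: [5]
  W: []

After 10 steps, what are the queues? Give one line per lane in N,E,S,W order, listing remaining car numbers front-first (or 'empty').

Step 1 [NS]: N:car2-GO,E:wait,S:car5-GO,W:wait | queues: N=0 E=3 S=0 W=0
Step 2 [NS]: N:empty,E:wait,S:empty,W:wait | queues: N=0 E=3 S=0 W=0
Step 3 [NS]: N:empty,E:wait,S:empty,W:wait | queues: N=0 E=3 S=0 W=0
Step 4 [EW]: N:wait,E:car1-GO,S:wait,W:empty | queues: N=0 E=2 S=0 W=0
Step 5 [EW]: N:wait,E:car3-GO,S:wait,W:empty | queues: N=0 E=1 S=0 W=0
Step 6 [EW]: N:wait,E:car4-GO,S:wait,W:empty | queues: N=0 E=0 S=0 W=0

N: empty
E: empty
S: empty
W: empty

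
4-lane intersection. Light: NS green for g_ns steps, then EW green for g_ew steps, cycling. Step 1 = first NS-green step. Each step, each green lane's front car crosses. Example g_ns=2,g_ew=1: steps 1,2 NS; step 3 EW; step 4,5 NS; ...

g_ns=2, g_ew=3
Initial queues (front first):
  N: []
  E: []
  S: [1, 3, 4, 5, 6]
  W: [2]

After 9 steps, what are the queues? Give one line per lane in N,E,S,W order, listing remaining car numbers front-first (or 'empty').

Step 1 [NS]: N:empty,E:wait,S:car1-GO,W:wait | queues: N=0 E=0 S=4 W=1
Step 2 [NS]: N:empty,E:wait,S:car3-GO,W:wait | queues: N=0 E=0 S=3 W=1
Step 3 [EW]: N:wait,E:empty,S:wait,W:car2-GO | queues: N=0 E=0 S=3 W=0
Step 4 [EW]: N:wait,E:empty,S:wait,W:empty | queues: N=0 E=0 S=3 W=0
Step 5 [EW]: N:wait,E:empty,S:wait,W:empty | queues: N=0 E=0 S=3 W=0
Step 6 [NS]: N:empty,E:wait,S:car4-GO,W:wait | queues: N=0 E=0 S=2 W=0
Step 7 [NS]: N:empty,E:wait,S:car5-GO,W:wait | queues: N=0 E=0 S=1 W=0
Step 8 [EW]: N:wait,E:empty,S:wait,W:empty | queues: N=0 E=0 S=1 W=0
Step 9 [EW]: N:wait,E:empty,S:wait,W:empty | queues: N=0 E=0 S=1 W=0

N: empty
E: empty
S: 6
W: empty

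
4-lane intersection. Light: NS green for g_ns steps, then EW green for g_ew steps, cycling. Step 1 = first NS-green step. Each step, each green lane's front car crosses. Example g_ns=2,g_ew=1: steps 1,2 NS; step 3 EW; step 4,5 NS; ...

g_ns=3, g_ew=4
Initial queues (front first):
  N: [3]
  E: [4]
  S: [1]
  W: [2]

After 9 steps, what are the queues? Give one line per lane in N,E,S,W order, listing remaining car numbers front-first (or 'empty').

Step 1 [NS]: N:car3-GO,E:wait,S:car1-GO,W:wait | queues: N=0 E=1 S=0 W=1
Step 2 [NS]: N:empty,E:wait,S:empty,W:wait | queues: N=0 E=1 S=0 W=1
Step 3 [NS]: N:empty,E:wait,S:empty,W:wait | queues: N=0 E=1 S=0 W=1
Step 4 [EW]: N:wait,E:car4-GO,S:wait,W:car2-GO | queues: N=0 E=0 S=0 W=0

N: empty
E: empty
S: empty
W: empty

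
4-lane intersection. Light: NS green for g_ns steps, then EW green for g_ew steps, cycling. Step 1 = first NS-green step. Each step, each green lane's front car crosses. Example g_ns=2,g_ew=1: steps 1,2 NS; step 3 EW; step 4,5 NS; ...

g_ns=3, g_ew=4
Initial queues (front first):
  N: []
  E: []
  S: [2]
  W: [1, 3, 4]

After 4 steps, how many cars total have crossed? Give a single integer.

Step 1 [NS]: N:empty,E:wait,S:car2-GO,W:wait | queues: N=0 E=0 S=0 W=3
Step 2 [NS]: N:empty,E:wait,S:empty,W:wait | queues: N=0 E=0 S=0 W=3
Step 3 [NS]: N:empty,E:wait,S:empty,W:wait | queues: N=0 E=0 S=0 W=3
Step 4 [EW]: N:wait,E:empty,S:wait,W:car1-GO | queues: N=0 E=0 S=0 W=2
Cars crossed by step 4: 2

Answer: 2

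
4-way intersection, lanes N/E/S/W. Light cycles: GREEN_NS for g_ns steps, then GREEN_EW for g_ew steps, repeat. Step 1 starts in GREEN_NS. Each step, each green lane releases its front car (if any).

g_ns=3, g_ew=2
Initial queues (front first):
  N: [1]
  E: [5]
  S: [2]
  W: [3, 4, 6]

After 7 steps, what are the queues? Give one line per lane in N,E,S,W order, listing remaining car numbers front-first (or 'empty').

Step 1 [NS]: N:car1-GO,E:wait,S:car2-GO,W:wait | queues: N=0 E=1 S=0 W=3
Step 2 [NS]: N:empty,E:wait,S:empty,W:wait | queues: N=0 E=1 S=0 W=3
Step 3 [NS]: N:empty,E:wait,S:empty,W:wait | queues: N=0 E=1 S=0 W=3
Step 4 [EW]: N:wait,E:car5-GO,S:wait,W:car3-GO | queues: N=0 E=0 S=0 W=2
Step 5 [EW]: N:wait,E:empty,S:wait,W:car4-GO | queues: N=0 E=0 S=0 W=1
Step 6 [NS]: N:empty,E:wait,S:empty,W:wait | queues: N=0 E=0 S=0 W=1
Step 7 [NS]: N:empty,E:wait,S:empty,W:wait | queues: N=0 E=0 S=0 W=1

N: empty
E: empty
S: empty
W: 6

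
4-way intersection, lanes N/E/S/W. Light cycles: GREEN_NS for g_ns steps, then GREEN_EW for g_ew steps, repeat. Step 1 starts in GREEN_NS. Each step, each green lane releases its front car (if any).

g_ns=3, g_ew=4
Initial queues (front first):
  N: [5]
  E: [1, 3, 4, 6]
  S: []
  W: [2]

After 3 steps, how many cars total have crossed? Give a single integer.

Step 1 [NS]: N:car5-GO,E:wait,S:empty,W:wait | queues: N=0 E=4 S=0 W=1
Step 2 [NS]: N:empty,E:wait,S:empty,W:wait | queues: N=0 E=4 S=0 W=1
Step 3 [NS]: N:empty,E:wait,S:empty,W:wait | queues: N=0 E=4 S=0 W=1
Cars crossed by step 3: 1

Answer: 1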